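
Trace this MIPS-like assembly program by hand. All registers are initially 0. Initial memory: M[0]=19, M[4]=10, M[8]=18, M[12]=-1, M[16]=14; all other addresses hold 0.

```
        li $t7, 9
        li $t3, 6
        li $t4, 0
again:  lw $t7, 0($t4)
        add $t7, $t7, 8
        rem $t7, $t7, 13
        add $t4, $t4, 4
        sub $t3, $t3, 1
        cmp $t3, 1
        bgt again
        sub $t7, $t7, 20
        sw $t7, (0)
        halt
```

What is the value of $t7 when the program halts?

after li $t7, 9: $t7=9
after li $t3, 6: $t3=6
after li $t4, 0: $t4=0
after lw $t7, 0($t4): $t7=M[0]=19
after add $t7, $t7, 8: $t7=19+8=27
after rem $t7, $t7, 13: $t7=27%13=1
after add $t4, $t4, 4: $t4=0+4=4
after sub $t3, $t3, 1: $t3=6-1=5
cmp $t3, 1  (cmp 5,1)
bgt again: taken
after lw $t7, 0($t4): $t7=M[4]=10
after add $t7, $t7, 8: $t7=10+8=18
after rem $t7, $t7, 13: $t7=18%13=5
after add $t4, $t4, 4: $t4=4+4=8
after sub $t3, $t3, 1: $t3=5-1=4
cmp $t3, 1  (cmp 4,1)
bgt again: taken
after lw $t7, 0($t4): $t7=M[8]=18
after add $t7, $t7, 8: $t7=18+8=26
after rem $t7, $t7, 13: $t7=26%13=0
after add $t4, $t4, 4: $t4=8+4=12
after sub $t3, $t3, 1: $t3=4-1=3
cmp $t3, 1  (cmp 3,1)
bgt again: taken
after lw $t7, 0($t4): $t7=M[12]=-1
after add $t7, $t7, 8: $t7=(-1)+8=7
after rem $t7, $t7, 13: $t7=7%13=7
after add $t4, $t4, 4: $t4=12+4=16
after sub $t3, $t3, 1: $t3=3-1=2
cmp $t3, 1  (cmp 2,1)
bgt again: taken
after lw $t7, 0($t4): $t7=M[16]=14
after add $t7, $t7, 8: $t7=14+8=22
after rem $t7, $t7, 13: $t7=22%13=9
after add $t4, $t4, 4: $t4=16+4=20
after sub $t3, $t3, 1: $t3=2-1=1
cmp $t3, 1  (cmp 1,1)
bgt again: not taken
after sub $t7, $t7, 20: $t7=9-20=-11
sw $t7, (0) → M[0]=-11
halt.

-11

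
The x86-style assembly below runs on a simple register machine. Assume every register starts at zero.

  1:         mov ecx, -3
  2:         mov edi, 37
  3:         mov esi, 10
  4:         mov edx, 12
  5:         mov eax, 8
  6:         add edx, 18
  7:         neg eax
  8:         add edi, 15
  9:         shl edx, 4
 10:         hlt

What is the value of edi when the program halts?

52

mov ecx, -3 → ecx=-3
mov edi, 37 → edi=37
mov esi, 10 → esi=10
mov edx, 12 → edx=12
mov eax, 8 → eax=8
add edx, 18 → edx=12+18=30
neg eax → eax=-(8)=-8
add edi, 15 → edi=37+15=52
shl edx, 4 → edx=30<<4=480
halt.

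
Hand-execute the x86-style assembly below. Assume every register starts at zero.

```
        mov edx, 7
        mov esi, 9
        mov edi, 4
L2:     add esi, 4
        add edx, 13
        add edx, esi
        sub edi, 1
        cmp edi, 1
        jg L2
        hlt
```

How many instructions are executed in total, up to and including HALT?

edx=7
esi=9
edi=4
esi=9+4=13
edx=7+13=20
edx=20+13=33
edi=4-1=3
cmp edi, 1  (cmp 3,1)
jg L2: taken
esi=13+4=17
edx=33+13=46
edx=46+17=63
edi=3-1=2
cmp edi, 1  (cmp 2,1)
jg L2: taken
esi=17+4=21
edx=63+13=76
edx=76+21=97
edi=2-1=1
cmp edi, 1  (cmp 1,1)
jg L2: not taken
halt.
Total executed instructions: 22.

22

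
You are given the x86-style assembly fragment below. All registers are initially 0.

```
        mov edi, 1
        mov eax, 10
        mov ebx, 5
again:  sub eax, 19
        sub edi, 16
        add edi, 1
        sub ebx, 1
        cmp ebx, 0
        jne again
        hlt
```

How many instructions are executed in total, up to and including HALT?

edi=1
eax=10
ebx=5
eax=10-19=-9
edi=1-16=-15
edi=(-15)+1=-14
ebx=5-1=4
cmp ebx, 0  (cmp 4,0)
jne again: taken
eax=(-9)-19=-28
edi=(-14)-16=-30
edi=(-30)+1=-29
ebx=4-1=3
cmp ebx, 0  (cmp 3,0)
jne again: taken
eax=(-28)-19=-47
edi=(-29)-16=-45
edi=(-45)+1=-44
ebx=3-1=2
cmp ebx, 0  (cmp 2,0)
jne again: taken
eax=(-47)-19=-66
edi=(-44)-16=-60
edi=(-60)+1=-59
ebx=2-1=1
cmp ebx, 0  (cmp 1,0)
jne again: taken
eax=(-66)-19=-85
edi=(-59)-16=-75
edi=(-75)+1=-74
ebx=1-1=0
cmp ebx, 0  (cmp 0,0)
jne again: not taken
halt.
Total executed instructions: 34.

34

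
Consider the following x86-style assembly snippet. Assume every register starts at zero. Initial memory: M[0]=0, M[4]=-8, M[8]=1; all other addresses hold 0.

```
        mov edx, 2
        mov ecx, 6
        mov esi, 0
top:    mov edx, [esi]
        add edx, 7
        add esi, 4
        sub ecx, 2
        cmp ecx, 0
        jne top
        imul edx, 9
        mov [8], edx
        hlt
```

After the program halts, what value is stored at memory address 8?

mov edx, 2 → edx=2
mov ecx, 6 → ecx=6
mov esi, 0 → esi=0
mov edx, [esi] → edx=M[0]=0
add edx, 7 → edx=0+7=7
add esi, 4 → esi=0+4=4
sub ecx, 2 → ecx=6-2=4
cmp ecx, 0  (cmp 4,0)
jne top: taken
mov edx, [esi] → edx=M[4]=-8
add edx, 7 → edx=(-8)+7=-1
add esi, 4 → esi=4+4=8
sub ecx, 2 → ecx=4-2=2
cmp ecx, 0  (cmp 2,0)
jne top: taken
mov edx, [esi] → edx=M[8]=1
add edx, 7 → edx=1+7=8
add esi, 4 → esi=8+4=12
sub ecx, 2 → ecx=2-2=0
cmp ecx, 0  (cmp 0,0)
jne top: not taken
imul edx, 9 → edx=8*9=72
mov [8], edx → M[8]=72
halt.

72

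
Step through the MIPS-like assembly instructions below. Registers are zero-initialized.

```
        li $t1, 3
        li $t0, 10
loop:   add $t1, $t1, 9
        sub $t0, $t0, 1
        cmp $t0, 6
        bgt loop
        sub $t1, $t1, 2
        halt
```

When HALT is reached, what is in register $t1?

li $t1, 3 → $t1=3
li $t0, 10 → $t0=10
add $t1, $t1, 9 → $t1=3+9=12
sub $t0, $t0, 1 → $t0=10-1=9
cmp $t0, 6  (cmp 9,6)
bgt loop: taken
add $t1, $t1, 9 → $t1=12+9=21
sub $t0, $t0, 1 → $t0=9-1=8
cmp $t0, 6  (cmp 8,6)
bgt loop: taken
add $t1, $t1, 9 → $t1=21+9=30
sub $t0, $t0, 1 → $t0=8-1=7
cmp $t0, 6  (cmp 7,6)
bgt loop: taken
add $t1, $t1, 9 → $t1=30+9=39
sub $t0, $t0, 1 → $t0=7-1=6
cmp $t0, 6  (cmp 6,6)
bgt loop: not taken
sub $t1, $t1, 2 → $t1=39-2=37
halt.

37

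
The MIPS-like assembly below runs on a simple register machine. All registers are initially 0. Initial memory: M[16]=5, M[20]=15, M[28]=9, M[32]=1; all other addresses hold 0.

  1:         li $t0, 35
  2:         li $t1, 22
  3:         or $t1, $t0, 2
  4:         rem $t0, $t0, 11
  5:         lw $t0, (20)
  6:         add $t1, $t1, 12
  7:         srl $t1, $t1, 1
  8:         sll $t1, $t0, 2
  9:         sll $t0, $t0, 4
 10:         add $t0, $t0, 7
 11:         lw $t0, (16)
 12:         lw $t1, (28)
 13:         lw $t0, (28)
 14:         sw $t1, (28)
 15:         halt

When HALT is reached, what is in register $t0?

9

li $t0, 35 → $t0=35
li $t1, 22 → $t1=22
or $t1, $t0, 2 → $t1=35|2=35
rem $t0, $t0, 11 → $t0=35%11=2
lw $t0, (20) → $t0=M[20]=15
add $t1, $t1, 12 → $t1=35+12=47
srl $t1, $t1, 1 → $t1=47>>1=23
sll $t1, $t0, 2 → $t1=15<<2=60
sll $t0, $t0, 4 → $t0=15<<4=240
add $t0, $t0, 7 → $t0=240+7=247
lw $t0, (16) → $t0=M[16]=5
lw $t1, (28) → $t1=M[28]=9
lw $t0, (28) → $t0=M[28]=9
sw $t1, (28) → M[28]=9
halt.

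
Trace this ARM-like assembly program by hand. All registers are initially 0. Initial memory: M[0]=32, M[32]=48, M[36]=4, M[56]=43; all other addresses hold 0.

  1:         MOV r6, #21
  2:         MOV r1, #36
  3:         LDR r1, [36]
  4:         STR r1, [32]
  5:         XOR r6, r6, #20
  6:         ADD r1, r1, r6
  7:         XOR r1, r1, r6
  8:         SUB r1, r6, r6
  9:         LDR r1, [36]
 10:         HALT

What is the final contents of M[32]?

4

after MOV r6, #21: r6=21
after MOV r1, #36: r1=36
after LDR r1, [36]: r1=M[36]=4
STR r1, [32] → M[32]=4
after XOR r6, r6, #20: r6=21^20=1
after ADD r1, r1, r6: r1=4+1=5
after XOR r1, r1, r6: r1=5^1=4
after SUB r1, r6, r6: r1=1-1=0
after LDR r1, [36]: r1=M[36]=4
halt.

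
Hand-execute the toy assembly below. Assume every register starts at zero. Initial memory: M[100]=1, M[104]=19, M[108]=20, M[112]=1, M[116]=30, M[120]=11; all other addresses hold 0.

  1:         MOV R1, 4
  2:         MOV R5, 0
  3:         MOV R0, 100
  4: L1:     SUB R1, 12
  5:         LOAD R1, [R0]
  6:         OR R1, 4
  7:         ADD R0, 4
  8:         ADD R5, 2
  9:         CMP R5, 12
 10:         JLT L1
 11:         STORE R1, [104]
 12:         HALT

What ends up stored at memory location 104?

after MOV R1, 4: R1=4
after MOV R5, 0: R5=0
after MOV R0, 100: R0=100
after SUB R1, 12: R1=4-12=-8
after LOAD R1, [R0]: R1=M[100]=1
after OR R1, 4: R1=1|4=5
after ADD R0, 4: R0=100+4=104
after ADD R5, 2: R5=0+2=2
CMP R5, 12  (cmp 2,12)
JLT L1: taken
after SUB R1, 12: R1=5-12=-7
after LOAD R1, [R0]: R1=M[104]=19
after OR R1, 4: R1=19|4=23
after ADD R0, 4: R0=104+4=108
after ADD R5, 2: R5=2+2=4
CMP R5, 12  (cmp 4,12)
JLT L1: taken
after SUB R1, 12: R1=23-12=11
after LOAD R1, [R0]: R1=M[108]=20
after OR R1, 4: R1=20|4=20
after ADD R0, 4: R0=108+4=112
after ADD R5, 2: R5=4+2=6
CMP R5, 12  (cmp 6,12)
JLT L1: taken
after SUB R1, 12: R1=20-12=8
after LOAD R1, [R0]: R1=M[112]=1
after OR R1, 4: R1=1|4=5
after ADD R0, 4: R0=112+4=116
after ADD R5, 2: R5=6+2=8
CMP R5, 12  (cmp 8,12)
JLT L1: taken
after SUB R1, 12: R1=5-12=-7
after LOAD R1, [R0]: R1=M[116]=30
after OR R1, 4: R1=30|4=30
after ADD R0, 4: R0=116+4=120
after ADD R5, 2: R5=8+2=10
CMP R5, 12  (cmp 10,12)
JLT L1: taken
after SUB R1, 12: R1=30-12=18
after LOAD R1, [R0]: R1=M[120]=11
after OR R1, 4: R1=11|4=15
after ADD R0, 4: R0=120+4=124
after ADD R5, 2: R5=10+2=12
CMP R5, 12  (cmp 12,12)
JLT L1: not taken
STORE R1, [104] → M[104]=15
halt.

15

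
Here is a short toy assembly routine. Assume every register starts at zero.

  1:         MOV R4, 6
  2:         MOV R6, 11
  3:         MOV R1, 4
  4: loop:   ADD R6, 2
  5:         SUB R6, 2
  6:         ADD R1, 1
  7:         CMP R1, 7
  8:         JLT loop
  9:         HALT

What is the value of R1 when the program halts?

after MOV R4, 6: R4=6
after MOV R6, 11: R6=11
after MOV R1, 4: R1=4
after ADD R6, 2: R6=11+2=13
after SUB R6, 2: R6=13-2=11
after ADD R1, 1: R1=4+1=5
CMP R1, 7  (cmp 5,7)
JLT loop: taken
after ADD R6, 2: R6=11+2=13
after SUB R6, 2: R6=13-2=11
after ADD R1, 1: R1=5+1=6
CMP R1, 7  (cmp 6,7)
JLT loop: taken
after ADD R6, 2: R6=11+2=13
after SUB R6, 2: R6=13-2=11
after ADD R1, 1: R1=6+1=7
CMP R1, 7  (cmp 7,7)
JLT loop: not taken
halt.

7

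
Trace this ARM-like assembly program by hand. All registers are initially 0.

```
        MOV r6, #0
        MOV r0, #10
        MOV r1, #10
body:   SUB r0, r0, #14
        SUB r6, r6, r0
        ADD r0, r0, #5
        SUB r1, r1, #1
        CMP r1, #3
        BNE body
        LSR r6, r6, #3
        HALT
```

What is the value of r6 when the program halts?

27

r6=0
r0=10
r1=10
r0=10-14=-4
r6=0-(-4)=4
r0=(-4)+5=1
r1=10-1=9
CMP r1, #3  (cmp 9,3)
BNE body: taken
r0=1-14=-13
r6=4-(-13)=17
r0=(-13)+5=-8
r1=9-1=8
CMP r1, #3  (cmp 8,3)
BNE body: taken
r0=(-8)-14=-22
r6=17-(-22)=39
r0=(-22)+5=-17
r1=8-1=7
CMP r1, #3  (cmp 7,3)
BNE body: taken
r0=(-17)-14=-31
r6=39-(-31)=70
r0=(-31)+5=-26
r1=7-1=6
CMP r1, #3  (cmp 6,3)
BNE body: taken
r0=(-26)-14=-40
r6=70-(-40)=110
r0=(-40)+5=-35
r1=6-1=5
CMP r1, #3  (cmp 5,3)
BNE body: taken
r0=(-35)-14=-49
r6=110-(-49)=159
r0=(-49)+5=-44
r1=5-1=4
CMP r1, #3  (cmp 4,3)
BNE body: taken
r0=(-44)-14=-58
r6=159-(-58)=217
r0=(-58)+5=-53
r1=4-1=3
CMP r1, #3  (cmp 3,3)
BNE body: not taken
r6=217>>3=27
halt.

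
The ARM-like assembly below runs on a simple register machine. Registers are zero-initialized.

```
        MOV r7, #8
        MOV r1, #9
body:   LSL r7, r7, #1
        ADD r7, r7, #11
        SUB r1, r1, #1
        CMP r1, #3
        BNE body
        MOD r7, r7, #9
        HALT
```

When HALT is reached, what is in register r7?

MOV r7, #8 → r7=8
MOV r1, #9 → r1=9
LSL r7, r7, #1 → r7=8<<1=16
ADD r7, r7, #11 → r7=16+11=27
SUB r1, r1, #1 → r1=9-1=8
CMP r1, #3  (cmp 8,3)
BNE body: taken
LSL r7, r7, #1 → r7=27<<1=54
ADD r7, r7, #11 → r7=54+11=65
SUB r1, r1, #1 → r1=8-1=7
CMP r1, #3  (cmp 7,3)
BNE body: taken
LSL r7, r7, #1 → r7=65<<1=130
ADD r7, r7, #11 → r7=130+11=141
SUB r1, r1, #1 → r1=7-1=6
CMP r1, #3  (cmp 6,3)
BNE body: taken
LSL r7, r7, #1 → r7=141<<1=282
ADD r7, r7, #11 → r7=282+11=293
SUB r1, r1, #1 → r1=6-1=5
CMP r1, #3  (cmp 5,3)
BNE body: taken
LSL r7, r7, #1 → r7=293<<1=586
ADD r7, r7, #11 → r7=586+11=597
SUB r1, r1, #1 → r1=5-1=4
CMP r1, #3  (cmp 4,3)
BNE body: taken
LSL r7, r7, #1 → r7=597<<1=1194
ADD r7, r7, #11 → r7=1194+11=1205
SUB r1, r1, #1 → r1=4-1=3
CMP r1, #3  (cmp 3,3)
BNE body: not taken
MOD r7, r7, #9 → r7=1205%9=8
halt.

8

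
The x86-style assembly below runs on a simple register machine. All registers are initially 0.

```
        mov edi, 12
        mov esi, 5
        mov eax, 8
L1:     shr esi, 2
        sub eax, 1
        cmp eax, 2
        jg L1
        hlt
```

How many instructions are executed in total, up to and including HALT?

after mov edi, 12: edi=12
after mov esi, 5: esi=5
after mov eax, 8: eax=8
after shr esi, 2: esi=5>>2=1
after sub eax, 1: eax=8-1=7
cmp eax, 2  (cmp 7,2)
jg L1: taken
after shr esi, 2: esi=1>>2=0
after sub eax, 1: eax=7-1=6
cmp eax, 2  (cmp 6,2)
jg L1: taken
after shr esi, 2: esi=0>>2=0
after sub eax, 1: eax=6-1=5
cmp eax, 2  (cmp 5,2)
jg L1: taken
after shr esi, 2: esi=0>>2=0
after sub eax, 1: eax=5-1=4
cmp eax, 2  (cmp 4,2)
jg L1: taken
after shr esi, 2: esi=0>>2=0
after sub eax, 1: eax=4-1=3
cmp eax, 2  (cmp 3,2)
jg L1: taken
after shr esi, 2: esi=0>>2=0
after sub eax, 1: eax=3-1=2
cmp eax, 2  (cmp 2,2)
jg L1: not taken
halt.
Total executed instructions: 28.

28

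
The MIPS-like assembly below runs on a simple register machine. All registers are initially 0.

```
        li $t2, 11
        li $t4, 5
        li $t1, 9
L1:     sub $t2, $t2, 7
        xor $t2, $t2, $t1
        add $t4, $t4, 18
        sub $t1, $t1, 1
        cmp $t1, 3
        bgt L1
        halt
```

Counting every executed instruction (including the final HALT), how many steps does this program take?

li $t2, 11 → $t2=11
li $t4, 5 → $t4=5
li $t1, 9 → $t1=9
sub $t2, $t2, 7 → $t2=11-7=4
xor $t2, $t2, $t1 → $t2=4^9=13
add $t4, $t4, 18 → $t4=5+18=23
sub $t1, $t1, 1 → $t1=9-1=8
cmp $t1, 3  (cmp 8,3)
bgt L1: taken
sub $t2, $t2, 7 → $t2=13-7=6
xor $t2, $t2, $t1 → $t2=6^8=14
add $t4, $t4, 18 → $t4=23+18=41
sub $t1, $t1, 1 → $t1=8-1=7
cmp $t1, 3  (cmp 7,3)
bgt L1: taken
sub $t2, $t2, 7 → $t2=14-7=7
xor $t2, $t2, $t1 → $t2=7^7=0
add $t4, $t4, 18 → $t4=41+18=59
sub $t1, $t1, 1 → $t1=7-1=6
cmp $t1, 3  (cmp 6,3)
bgt L1: taken
sub $t2, $t2, 7 → $t2=0-7=-7
xor $t2, $t2, $t1 → $t2=(-7)^6=-1
add $t4, $t4, 18 → $t4=59+18=77
sub $t1, $t1, 1 → $t1=6-1=5
cmp $t1, 3  (cmp 5,3)
bgt L1: taken
sub $t2, $t2, 7 → $t2=(-1)-7=-8
xor $t2, $t2, $t1 → $t2=(-8)^5=-3
add $t4, $t4, 18 → $t4=77+18=95
sub $t1, $t1, 1 → $t1=5-1=4
cmp $t1, 3  (cmp 4,3)
bgt L1: taken
sub $t2, $t2, 7 → $t2=(-3)-7=-10
xor $t2, $t2, $t1 → $t2=(-10)^4=-14
add $t4, $t4, 18 → $t4=95+18=113
sub $t1, $t1, 1 → $t1=4-1=3
cmp $t1, 3  (cmp 3,3)
bgt L1: not taken
halt.
Total executed instructions: 40.

40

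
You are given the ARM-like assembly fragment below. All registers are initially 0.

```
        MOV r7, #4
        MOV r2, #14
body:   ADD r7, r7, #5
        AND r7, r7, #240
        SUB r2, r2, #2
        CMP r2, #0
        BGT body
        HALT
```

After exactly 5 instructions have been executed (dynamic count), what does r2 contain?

12

MOV r7, #4 → r7=4
MOV r2, #14 → r2=14
ADD r7, r7, #5 → r7=4+5=9
AND r7, r7, #240 → r7=9&240=0
SUB r2, r2, #2 → r2=14-2=12
After step 5: r2 = 12.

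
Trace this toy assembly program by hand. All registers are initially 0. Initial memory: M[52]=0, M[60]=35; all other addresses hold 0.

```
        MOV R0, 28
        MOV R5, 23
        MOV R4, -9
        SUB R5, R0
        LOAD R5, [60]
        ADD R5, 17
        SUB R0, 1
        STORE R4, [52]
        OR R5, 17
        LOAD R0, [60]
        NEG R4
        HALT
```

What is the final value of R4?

after MOV R0, 28: R0=28
after MOV R5, 23: R5=23
after MOV R4, -9: R4=-9
after SUB R5, R0: R5=23-28=-5
after LOAD R5, [60]: R5=M[60]=35
after ADD R5, 17: R5=35+17=52
after SUB R0, 1: R0=28-1=27
STORE R4, [52] → M[52]=-9
after OR R5, 17: R5=52|17=53
after LOAD R0, [60]: R0=M[60]=35
after NEG R4: R4=-(-9)=9
halt.

9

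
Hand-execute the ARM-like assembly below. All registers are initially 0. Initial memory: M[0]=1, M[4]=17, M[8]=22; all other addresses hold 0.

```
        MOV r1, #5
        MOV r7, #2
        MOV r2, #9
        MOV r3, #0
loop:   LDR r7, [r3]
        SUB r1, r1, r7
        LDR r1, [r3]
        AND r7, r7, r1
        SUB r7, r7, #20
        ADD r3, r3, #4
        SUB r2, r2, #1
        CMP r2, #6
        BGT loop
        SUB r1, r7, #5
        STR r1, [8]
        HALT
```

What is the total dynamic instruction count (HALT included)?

after MOV r1, #5: r1=5
after MOV r7, #2: r7=2
after MOV r2, #9: r2=9
after MOV r3, #0: r3=0
after LDR r7, [r3]: r7=M[0]=1
after SUB r1, r1, r7: r1=5-1=4
after LDR r1, [r3]: r1=M[0]=1
after AND r7, r7, r1: r7=1&1=1
after SUB r7, r7, #20: r7=1-20=-19
after ADD r3, r3, #4: r3=0+4=4
after SUB r2, r2, #1: r2=9-1=8
CMP r2, #6  (cmp 8,6)
BGT loop: taken
after LDR r7, [r3]: r7=M[4]=17
after SUB r1, r1, r7: r1=1-17=-16
after LDR r1, [r3]: r1=M[4]=17
after AND r7, r7, r1: r7=17&17=17
after SUB r7, r7, #20: r7=17-20=-3
after ADD r3, r3, #4: r3=4+4=8
after SUB r2, r2, #1: r2=8-1=7
CMP r2, #6  (cmp 7,6)
BGT loop: taken
after LDR r7, [r3]: r7=M[8]=22
after SUB r1, r1, r7: r1=17-22=-5
after LDR r1, [r3]: r1=M[8]=22
after AND r7, r7, r1: r7=22&22=22
after SUB r7, r7, #20: r7=22-20=2
after ADD r3, r3, #4: r3=8+4=12
after SUB r2, r2, #1: r2=7-1=6
CMP r2, #6  (cmp 6,6)
BGT loop: not taken
after SUB r1, r7, #5: r1=2-5=-3
STR r1, [8] → M[8]=-3
halt.
Total executed instructions: 34.

34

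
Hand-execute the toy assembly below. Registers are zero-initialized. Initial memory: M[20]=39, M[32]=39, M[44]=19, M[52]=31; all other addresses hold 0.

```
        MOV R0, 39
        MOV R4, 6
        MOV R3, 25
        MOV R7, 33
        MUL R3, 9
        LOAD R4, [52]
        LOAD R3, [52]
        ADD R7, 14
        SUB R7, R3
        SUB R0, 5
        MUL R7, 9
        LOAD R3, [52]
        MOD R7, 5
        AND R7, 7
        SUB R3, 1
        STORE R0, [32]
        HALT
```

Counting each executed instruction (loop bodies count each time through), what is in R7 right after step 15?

R0=39
R4=6
R3=25
R7=33
R3=25*9=225
R4=M[52]=31
R3=M[52]=31
R7=33+14=47
R7=47-31=16
R0=39-5=34
R7=16*9=144
R3=M[52]=31
R7=144%5=4
R7=4&7=4
R3=31-1=30
After step 15: R7 = 4.

4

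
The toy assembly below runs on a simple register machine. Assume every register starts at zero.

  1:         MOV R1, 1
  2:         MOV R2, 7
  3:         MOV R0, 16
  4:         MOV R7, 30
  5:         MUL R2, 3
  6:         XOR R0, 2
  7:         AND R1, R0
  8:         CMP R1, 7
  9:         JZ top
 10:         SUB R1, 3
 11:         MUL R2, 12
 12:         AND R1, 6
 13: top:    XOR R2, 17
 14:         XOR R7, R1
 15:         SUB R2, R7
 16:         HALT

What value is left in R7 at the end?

26

MOV R1, 1 → R1=1
MOV R2, 7 → R2=7
MOV R0, 16 → R0=16
MOV R7, 30 → R7=30
MUL R2, 3 → R2=7*3=21
XOR R0, 2 → R0=16^2=18
AND R1, R0 → R1=1&18=0
CMP R1, 7  (cmp 0,7)
JZ top: not taken
SUB R1, 3 → R1=0-3=-3
MUL R2, 12 → R2=21*12=252
AND R1, 6 → R1=(-3)&6=4
XOR R2, 17 → R2=252^17=237
XOR R7, R1 → R7=30^4=26
SUB R2, R7 → R2=237-26=211
halt.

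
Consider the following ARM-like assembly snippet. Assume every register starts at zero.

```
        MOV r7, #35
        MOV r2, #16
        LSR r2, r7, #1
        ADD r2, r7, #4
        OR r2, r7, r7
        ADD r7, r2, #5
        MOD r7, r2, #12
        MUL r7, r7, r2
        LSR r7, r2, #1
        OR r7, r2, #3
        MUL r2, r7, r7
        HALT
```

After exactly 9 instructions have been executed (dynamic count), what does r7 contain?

r7=35
r2=16
r2=35>>1=17
r2=35+4=39
r2=35|35=35
r7=35+5=40
r7=35%12=11
r7=11*35=385
r7=35>>1=17
After step 9: r7 = 17.

17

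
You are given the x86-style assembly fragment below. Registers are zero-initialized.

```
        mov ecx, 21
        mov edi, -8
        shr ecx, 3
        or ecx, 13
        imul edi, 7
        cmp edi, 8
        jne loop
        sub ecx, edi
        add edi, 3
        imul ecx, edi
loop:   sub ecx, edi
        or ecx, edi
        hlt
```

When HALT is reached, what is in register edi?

mov ecx, 21 → ecx=21
mov edi, -8 → edi=-8
shr ecx, 3 → ecx=21>>3=2
or ecx, 13 → ecx=2|13=15
imul edi, 7 → edi=(-8)*7=-56
cmp edi, 8  (cmp -56,8)
jne loop: taken
sub ecx, edi → ecx=15-(-56)=71
or ecx, edi → ecx=71|(-56)=-49
halt.

-56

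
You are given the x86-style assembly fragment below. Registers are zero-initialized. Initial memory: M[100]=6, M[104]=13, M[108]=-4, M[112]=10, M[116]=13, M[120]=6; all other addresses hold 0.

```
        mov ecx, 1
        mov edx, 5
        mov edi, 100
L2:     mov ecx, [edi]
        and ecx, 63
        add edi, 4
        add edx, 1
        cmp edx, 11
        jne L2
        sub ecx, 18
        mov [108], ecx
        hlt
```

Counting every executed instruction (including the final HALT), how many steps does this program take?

42

ecx=1
edx=5
edi=100
ecx=M[100]=6
ecx=6&63=6
edi=100+4=104
edx=5+1=6
cmp edx, 11  (cmp 6,11)
jne L2: taken
ecx=M[104]=13
ecx=13&63=13
edi=104+4=108
edx=6+1=7
cmp edx, 11  (cmp 7,11)
jne L2: taken
ecx=M[108]=-4
ecx=(-4)&63=60
edi=108+4=112
edx=7+1=8
cmp edx, 11  (cmp 8,11)
jne L2: taken
ecx=M[112]=10
ecx=10&63=10
edi=112+4=116
edx=8+1=9
cmp edx, 11  (cmp 9,11)
jne L2: taken
ecx=M[116]=13
ecx=13&63=13
edi=116+4=120
edx=9+1=10
cmp edx, 11  (cmp 10,11)
jne L2: taken
ecx=M[120]=6
ecx=6&63=6
edi=120+4=124
edx=10+1=11
cmp edx, 11  (cmp 11,11)
jne L2: not taken
ecx=6-18=-12
mov [108], ecx → M[108]=-12
halt.
Total executed instructions: 42.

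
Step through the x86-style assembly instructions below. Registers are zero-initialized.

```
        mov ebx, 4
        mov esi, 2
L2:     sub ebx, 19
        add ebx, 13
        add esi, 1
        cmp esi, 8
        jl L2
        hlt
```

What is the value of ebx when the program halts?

mov ebx, 4 → ebx=4
mov esi, 2 → esi=2
sub ebx, 19 → ebx=4-19=-15
add ebx, 13 → ebx=(-15)+13=-2
add esi, 1 → esi=2+1=3
cmp esi, 8  (cmp 3,8)
jl L2: taken
sub ebx, 19 → ebx=(-2)-19=-21
add ebx, 13 → ebx=(-21)+13=-8
add esi, 1 → esi=3+1=4
cmp esi, 8  (cmp 4,8)
jl L2: taken
sub ebx, 19 → ebx=(-8)-19=-27
add ebx, 13 → ebx=(-27)+13=-14
add esi, 1 → esi=4+1=5
cmp esi, 8  (cmp 5,8)
jl L2: taken
sub ebx, 19 → ebx=(-14)-19=-33
add ebx, 13 → ebx=(-33)+13=-20
add esi, 1 → esi=5+1=6
cmp esi, 8  (cmp 6,8)
jl L2: taken
sub ebx, 19 → ebx=(-20)-19=-39
add ebx, 13 → ebx=(-39)+13=-26
add esi, 1 → esi=6+1=7
cmp esi, 8  (cmp 7,8)
jl L2: taken
sub ebx, 19 → ebx=(-26)-19=-45
add ebx, 13 → ebx=(-45)+13=-32
add esi, 1 → esi=7+1=8
cmp esi, 8  (cmp 8,8)
jl L2: not taken
halt.

-32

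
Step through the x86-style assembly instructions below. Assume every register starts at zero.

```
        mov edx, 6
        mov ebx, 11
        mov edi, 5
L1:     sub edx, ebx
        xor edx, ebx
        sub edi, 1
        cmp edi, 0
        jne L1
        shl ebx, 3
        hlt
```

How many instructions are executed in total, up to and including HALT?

30

edx=6
ebx=11
edi=5
edx=6-11=-5
edx=(-5)^11=-16
edi=5-1=4
cmp edi, 0  (cmp 4,0)
jne L1: taken
edx=(-16)-11=-27
edx=(-27)^11=-18
edi=4-1=3
cmp edi, 0  (cmp 3,0)
jne L1: taken
edx=(-18)-11=-29
edx=(-29)^11=-24
edi=3-1=2
cmp edi, 0  (cmp 2,0)
jne L1: taken
edx=(-24)-11=-35
edx=(-35)^11=-42
edi=2-1=1
cmp edi, 0  (cmp 1,0)
jne L1: taken
edx=(-42)-11=-53
edx=(-53)^11=-64
edi=1-1=0
cmp edi, 0  (cmp 0,0)
jne L1: not taken
ebx=11<<3=88
halt.
Total executed instructions: 30.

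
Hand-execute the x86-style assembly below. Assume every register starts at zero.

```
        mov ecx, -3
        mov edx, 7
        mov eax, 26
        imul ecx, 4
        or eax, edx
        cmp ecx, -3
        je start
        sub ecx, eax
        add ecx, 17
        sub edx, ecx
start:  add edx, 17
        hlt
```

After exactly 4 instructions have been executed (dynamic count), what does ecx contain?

-12

ecx=-3
edx=7
eax=26
ecx=(-3)*4=-12
After step 4: ecx = -12.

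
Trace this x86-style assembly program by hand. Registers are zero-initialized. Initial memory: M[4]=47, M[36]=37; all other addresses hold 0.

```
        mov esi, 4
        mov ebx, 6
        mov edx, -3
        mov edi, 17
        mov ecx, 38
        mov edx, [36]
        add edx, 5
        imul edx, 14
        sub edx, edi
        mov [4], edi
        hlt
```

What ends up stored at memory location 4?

mov esi, 4 → esi=4
mov ebx, 6 → ebx=6
mov edx, -3 → edx=-3
mov edi, 17 → edi=17
mov ecx, 38 → ecx=38
mov edx, [36] → edx=M[36]=37
add edx, 5 → edx=37+5=42
imul edx, 14 → edx=42*14=588
sub edx, edi → edx=588-17=571
mov [4], edi → M[4]=17
halt.

17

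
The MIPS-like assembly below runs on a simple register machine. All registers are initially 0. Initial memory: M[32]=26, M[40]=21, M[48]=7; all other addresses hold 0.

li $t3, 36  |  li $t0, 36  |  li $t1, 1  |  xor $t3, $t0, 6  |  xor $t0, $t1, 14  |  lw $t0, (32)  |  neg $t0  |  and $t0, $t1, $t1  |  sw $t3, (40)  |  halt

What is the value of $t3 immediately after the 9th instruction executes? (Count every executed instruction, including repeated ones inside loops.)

34

$t3=36
$t0=36
$t1=1
$t3=36^6=34
$t0=1^14=15
$t0=M[32]=26
$t0=-(26)=-26
$t0=1&1=1
sw $t3, (40) → M[40]=34
After step 9: $t3 = 34.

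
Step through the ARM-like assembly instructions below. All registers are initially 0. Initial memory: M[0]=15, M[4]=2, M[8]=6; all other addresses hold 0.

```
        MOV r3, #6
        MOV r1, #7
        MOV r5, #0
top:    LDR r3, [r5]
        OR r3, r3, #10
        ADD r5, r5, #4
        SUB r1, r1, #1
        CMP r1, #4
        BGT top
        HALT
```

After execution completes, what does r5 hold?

12

MOV r3, #6 → r3=6
MOV r1, #7 → r1=7
MOV r5, #0 → r5=0
LDR r3, [r5] → r3=M[0]=15
OR r3, r3, #10 → r3=15|10=15
ADD r5, r5, #4 → r5=0+4=4
SUB r1, r1, #1 → r1=7-1=6
CMP r1, #4  (cmp 6,4)
BGT top: taken
LDR r3, [r5] → r3=M[4]=2
OR r3, r3, #10 → r3=2|10=10
ADD r5, r5, #4 → r5=4+4=8
SUB r1, r1, #1 → r1=6-1=5
CMP r1, #4  (cmp 5,4)
BGT top: taken
LDR r3, [r5] → r3=M[8]=6
OR r3, r3, #10 → r3=6|10=14
ADD r5, r5, #4 → r5=8+4=12
SUB r1, r1, #1 → r1=5-1=4
CMP r1, #4  (cmp 4,4)
BGT top: not taken
halt.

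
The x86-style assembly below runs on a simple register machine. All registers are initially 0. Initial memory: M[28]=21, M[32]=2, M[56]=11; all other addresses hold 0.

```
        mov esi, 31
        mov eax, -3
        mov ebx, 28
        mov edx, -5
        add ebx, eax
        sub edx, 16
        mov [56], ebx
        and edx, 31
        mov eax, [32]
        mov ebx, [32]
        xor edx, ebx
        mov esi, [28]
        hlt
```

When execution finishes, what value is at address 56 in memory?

mov esi, 31 → esi=31
mov eax, -3 → eax=-3
mov ebx, 28 → ebx=28
mov edx, -5 → edx=-5
add ebx, eax → ebx=28+(-3)=25
sub edx, 16 → edx=(-5)-16=-21
mov [56], ebx → M[56]=25
and edx, 31 → edx=(-21)&31=11
mov eax, [32] → eax=M[32]=2
mov ebx, [32] → ebx=M[32]=2
xor edx, ebx → edx=11^2=9
mov esi, [28] → esi=M[28]=21
halt.

25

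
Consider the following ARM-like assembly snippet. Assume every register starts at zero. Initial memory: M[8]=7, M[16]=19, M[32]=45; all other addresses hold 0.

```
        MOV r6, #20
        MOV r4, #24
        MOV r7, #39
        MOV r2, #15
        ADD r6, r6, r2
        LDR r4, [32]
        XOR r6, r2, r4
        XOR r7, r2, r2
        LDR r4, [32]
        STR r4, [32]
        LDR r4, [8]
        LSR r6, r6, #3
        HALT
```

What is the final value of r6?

4

MOV r6, #20 → r6=20
MOV r4, #24 → r4=24
MOV r7, #39 → r7=39
MOV r2, #15 → r2=15
ADD r6, r6, r2 → r6=20+15=35
LDR r4, [32] → r4=M[32]=45
XOR r6, r2, r4 → r6=15^45=34
XOR r7, r2, r2 → r7=15^15=0
LDR r4, [32] → r4=M[32]=45
STR r4, [32] → M[32]=45
LDR r4, [8] → r4=M[8]=7
LSR r6, r6, #3 → r6=34>>3=4
halt.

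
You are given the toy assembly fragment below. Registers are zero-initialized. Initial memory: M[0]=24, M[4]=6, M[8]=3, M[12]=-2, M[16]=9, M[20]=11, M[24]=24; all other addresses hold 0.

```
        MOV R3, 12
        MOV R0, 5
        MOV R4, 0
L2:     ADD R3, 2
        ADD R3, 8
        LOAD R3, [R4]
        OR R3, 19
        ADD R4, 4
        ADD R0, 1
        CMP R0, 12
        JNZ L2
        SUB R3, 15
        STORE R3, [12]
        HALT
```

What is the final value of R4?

MOV R3, 12 → R3=12
MOV R0, 5 → R0=5
MOV R4, 0 → R4=0
ADD R3, 2 → R3=12+2=14
ADD R3, 8 → R3=14+8=22
LOAD R3, [R4] → R3=M[0]=24
OR R3, 19 → R3=24|19=27
ADD R4, 4 → R4=0+4=4
ADD R0, 1 → R0=5+1=6
CMP R0, 12  (cmp 6,12)
JNZ L2: taken
ADD R3, 2 → R3=27+2=29
ADD R3, 8 → R3=29+8=37
LOAD R3, [R4] → R3=M[4]=6
OR R3, 19 → R3=6|19=23
ADD R4, 4 → R4=4+4=8
ADD R0, 1 → R0=6+1=7
CMP R0, 12  (cmp 7,12)
JNZ L2: taken
ADD R3, 2 → R3=23+2=25
ADD R3, 8 → R3=25+8=33
LOAD R3, [R4] → R3=M[8]=3
OR R3, 19 → R3=3|19=19
ADD R4, 4 → R4=8+4=12
ADD R0, 1 → R0=7+1=8
CMP R0, 12  (cmp 8,12)
JNZ L2: taken
ADD R3, 2 → R3=19+2=21
ADD R3, 8 → R3=21+8=29
LOAD R3, [R4] → R3=M[12]=-2
OR R3, 19 → R3=(-2)|19=-1
ADD R4, 4 → R4=12+4=16
ADD R0, 1 → R0=8+1=9
CMP R0, 12  (cmp 9,12)
JNZ L2: taken
ADD R3, 2 → R3=(-1)+2=1
ADD R3, 8 → R3=1+8=9
LOAD R3, [R4] → R3=M[16]=9
OR R3, 19 → R3=9|19=27
ADD R4, 4 → R4=16+4=20
ADD R0, 1 → R0=9+1=10
CMP R0, 12  (cmp 10,12)
JNZ L2: taken
ADD R3, 2 → R3=27+2=29
ADD R3, 8 → R3=29+8=37
LOAD R3, [R4] → R3=M[20]=11
OR R3, 19 → R3=11|19=27
ADD R4, 4 → R4=20+4=24
ADD R0, 1 → R0=10+1=11
CMP R0, 12  (cmp 11,12)
JNZ L2: taken
ADD R3, 2 → R3=27+2=29
ADD R3, 8 → R3=29+8=37
LOAD R3, [R4] → R3=M[24]=24
OR R3, 19 → R3=24|19=27
ADD R4, 4 → R4=24+4=28
ADD R0, 1 → R0=11+1=12
CMP R0, 12  (cmp 12,12)
JNZ L2: not taken
SUB R3, 15 → R3=27-15=12
STORE R3, [12] → M[12]=12
halt.

28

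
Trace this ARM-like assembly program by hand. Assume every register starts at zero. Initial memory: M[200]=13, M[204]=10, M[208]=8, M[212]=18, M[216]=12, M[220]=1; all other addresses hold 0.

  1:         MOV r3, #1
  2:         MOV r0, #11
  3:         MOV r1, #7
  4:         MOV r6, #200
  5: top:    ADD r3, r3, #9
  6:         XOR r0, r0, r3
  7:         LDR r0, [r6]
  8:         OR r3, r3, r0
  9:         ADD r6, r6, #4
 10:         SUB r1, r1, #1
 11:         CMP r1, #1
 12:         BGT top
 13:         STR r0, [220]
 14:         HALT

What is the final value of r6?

after MOV r3, #1: r3=1
after MOV r0, #11: r0=11
after MOV r1, #7: r1=7
after MOV r6, #200: r6=200
after ADD r3, r3, #9: r3=1+9=10
after XOR r0, r0, r3: r0=11^10=1
after LDR r0, [r6]: r0=M[200]=13
after OR r3, r3, r0: r3=10|13=15
after ADD r6, r6, #4: r6=200+4=204
after SUB r1, r1, #1: r1=7-1=6
CMP r1, #1  (cmp 6,1)
BGT top: taken
after ADD r3, r3, #9: r3=15+9=24
after XOR r0, r0, r3: r0=13^24=21
after LDR r0, [r6]: r0=M[204]=10
after OR r3, r3, r0: r3=24|10=26
after ADD r6, r6, #4: r6=204+4=208
after SUB r1, r1, #1: r1=6-1=5
CMP r1, #1  (cmp 5,1)
BGT top: taken
after ADD r3, r3, #9: r3=26+9=35
after XOR r0, r0, r3: r0=10^35=41
after LDR r0, [r6]: r0=M[208]=8
after OR r3, r3, r0: r3=35|8=43
after ADD r6, r6, #4: r6=208+4=212
after SUB r1, r1, #1: r1=5-1=4
CMP r1, #1  (cmp 4,1)
BGT top: taken
after ADD r3, r3, #9: r3=43+9=52
after XOR r0, r0, r3: r0=8^52=60
after LDR r0, [r6]: r0=M[212]=18
after OR r3, r3, r0: r3=52|18=54
after ADD r6, r6, #4: r6=212+4=216
after SUB r1, r1, #1: r1=4-1=3
CMP r1, #1  (cmp 3,1)
BGT top: taken
after ADD r3, r3, #9: r3=54+9=63
after XOR r0, r0, r3: r0=18^63=45
after LDR r0, [r6]: r0=M[216]=12
after OR r3, r3, r0: r3=63|12=63
after ADD r6, r6, #4: r6=216+4=220
after SUB r1, r1, #1: r1=3-1=2
CMP r1, #1  (cmp 2,1)
BGT top: taken
after ADD r3, r3, #9: r3=63+9=72
after XOR r0, r0, r3: r0=12^72=68
after LDR r0, [r6]: r0=M[220]=1
after OR r3, r3, r0: r3=72|1=73
after ADD r6, r6, #4: r6=220+4=224
after SUB r1, r1, #1: r1=2-1=1
CMP r1, #1  (cmp 1,1)
BGT top: not taken
STR r0, [220] → M[220]=1
halt.

224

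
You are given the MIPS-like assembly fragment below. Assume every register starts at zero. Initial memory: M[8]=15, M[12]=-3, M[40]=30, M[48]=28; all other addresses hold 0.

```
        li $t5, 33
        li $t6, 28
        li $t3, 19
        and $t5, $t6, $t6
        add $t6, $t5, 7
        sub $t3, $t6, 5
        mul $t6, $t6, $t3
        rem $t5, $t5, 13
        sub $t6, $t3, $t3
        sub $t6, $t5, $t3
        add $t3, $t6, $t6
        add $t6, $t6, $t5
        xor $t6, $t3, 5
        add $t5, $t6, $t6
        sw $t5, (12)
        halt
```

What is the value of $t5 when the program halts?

li $t5, 33 → $t5=33
li $t6, 28 → $t6=28
li $t3, 19 → $t3=19
and $t5, $t6, $t6 → $t5=28&28=28
add $t6, $t5, 7 → $t6=28+7=35
sub $t3, $t6, 5 → $t3=35-5=30
mul $t6, $t6, $t3 → $t6=35*30=1050
rem $t5, $t5, 13 → $t5=28%13=2
sub $t6, $t3, $t3 → $t6=30-30=0
sub $t6, $t5, $t3 → $t6=2-30=-28
add $t3, $t6, $t6 → $t3=(-28)+(-28)=-56
add $t6, $t6, $t5 → $t6=(-28)+2=-26
xor $t6, $t3, 5 → $t6=(-56)^5=-51
add $t5, $t6, $t6 → $t5=(-51)+(-51)=-102
sw $t5, (12) → M[12]=-102
halt.

-102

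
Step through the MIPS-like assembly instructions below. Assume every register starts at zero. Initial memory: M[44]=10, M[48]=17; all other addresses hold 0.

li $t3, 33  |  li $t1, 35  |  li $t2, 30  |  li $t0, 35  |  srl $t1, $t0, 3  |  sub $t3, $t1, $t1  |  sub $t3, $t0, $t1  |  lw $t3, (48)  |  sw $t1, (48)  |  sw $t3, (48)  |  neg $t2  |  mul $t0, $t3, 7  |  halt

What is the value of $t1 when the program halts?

4

$t3=33
$t1=35
$t2=30
$t0=35
$t1=35>>3=4
$t3=4-4=0
$t3=35-4=31
$t3=M[48]=17
sw $t1, (48) → M[48]=4
sw $t3, (48) → M[48]=17
$t2=-(30)=-30
$t0=17*7=119
halt.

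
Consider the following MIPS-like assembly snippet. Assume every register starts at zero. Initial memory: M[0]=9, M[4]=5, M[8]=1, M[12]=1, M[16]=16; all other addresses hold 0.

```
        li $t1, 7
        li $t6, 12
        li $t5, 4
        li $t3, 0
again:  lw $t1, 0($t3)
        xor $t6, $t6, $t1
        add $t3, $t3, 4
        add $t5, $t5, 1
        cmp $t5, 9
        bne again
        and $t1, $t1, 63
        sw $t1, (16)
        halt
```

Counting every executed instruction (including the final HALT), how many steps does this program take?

37

li $t1, 7 → $t1=7
li $t6, 12 → $t6=12
li $t5, 4 → $t5=4
li $t3, 0 → $t3=0
lw $t1, 0($t3) → $t1=M[0]=9
xor $t6, $t6, $t1 → $t6=12^9=5
add $t3, $t3, 4 → $t3=0+4=4
add $t5, $t5, 1 → $t5=4+1=5
cmp $t5, 9  (cmp 5,9)
bne again: taken
lw $t1, 0($t3) → $t1=M[4]=5
xor $t6, $t6, $t1 → $t6=5^5=0
add $t3, $t3, 4 → $t3=4+4=8
add $t5, $t5, 1 → $t5=5+1=6
cmp $t5, 9  (cmp 6,9)
bne again: taken
lw $t1, 0($t3) → $t1=M[8]=1
xor $t6, $t6, $t1 → $t6=0^1=1
add $t3, $t3, 4 → $t3=8+4=12
add $t5, $t5, 1 → $t5=6+1=7
cmp $t5, 9  (cmp 7,9)
bne again: taken
lw $t1, 0($t3) → $t1=M[12]=1
xor $t6, $t6, $t1 → $t6=1^1=0
add $t3, $t3, 4 → $t3=12+4=16
add $t5, $t5, 1 → $t5=7+1=8
cmp $t5, 9  (cmp 8,9)
bne again: taken
lw $t1, 0($t3) → $t1=M[16]=16
xor $t6, $t6, $t1 → $t6=0^16=16
add $t3, $t3, 4 → $t3=16+4=20
add $t5, $t5, 1 → $t5=8+1=9
cmp $t5, 9  (cmp 9,9)
bne again: not taken
and $t1, $t1, 63 → $t1=16&63=16
sw $t1, (16) → M[16]=16
halt.
Total executed instructions: 37.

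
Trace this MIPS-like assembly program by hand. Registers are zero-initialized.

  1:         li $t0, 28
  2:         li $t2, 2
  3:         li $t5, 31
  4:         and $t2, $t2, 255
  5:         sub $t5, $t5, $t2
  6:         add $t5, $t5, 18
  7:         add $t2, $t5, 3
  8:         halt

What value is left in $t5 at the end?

li $t0, 28 → $t0=28
li $t2, 2 → $t2=2
li $t5, 31 → $t5=31
and $t2, $t2, 255 → $t2=2&255=2
sub $t5, $t5, $t2 → $t5=31-2=29
add $t5, $t5, 18 → $t5=29+18=47
add $t2, $t5, 3 → $t2=47+3=50
halt.

47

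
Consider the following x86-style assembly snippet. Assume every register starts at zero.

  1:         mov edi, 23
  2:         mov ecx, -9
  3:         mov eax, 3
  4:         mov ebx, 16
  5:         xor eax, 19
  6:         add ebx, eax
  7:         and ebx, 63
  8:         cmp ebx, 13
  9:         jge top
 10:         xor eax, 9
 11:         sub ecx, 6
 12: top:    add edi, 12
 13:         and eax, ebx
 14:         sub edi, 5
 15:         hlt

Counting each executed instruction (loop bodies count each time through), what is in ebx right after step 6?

mov edi, 23 → edi=23
mov ecx, -9 → ecx=-9
mov eax, 3 → eax=3
mov ebx, 16 → ebx=16
xor eax, 19 → eax=3^19=16
add ebx, eax → ebx=16+16=32
After step 6: ebx = 32.

32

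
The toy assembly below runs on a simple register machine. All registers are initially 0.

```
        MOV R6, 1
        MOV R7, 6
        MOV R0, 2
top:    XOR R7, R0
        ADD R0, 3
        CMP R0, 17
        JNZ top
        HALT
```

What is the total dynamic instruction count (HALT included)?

24

after MOV R6, 1: R6=1
after MOV R7, 6: R7=6
after MOV R0, 2: R0=2
after XOR R7, R0: R7=6^2=4
after ADD R0, 3: R0=2+3=5
CMP R0, 17  (cmp 5,17)
JNZ top: taken
after XOR R7, R0: R7=4^5=1
after ADD R0, 3: R0=5+3=8
CMP R0, 17  (cmp 8,17)
JNZ top: taken
after XOR R7, R0: R7=1^8=9
after ADD R0, 3: R0=8+3=11
CMP R0, 17  (cmp 11,17)
JNZ top: taken
after XOR R7, R0: R7=9^11=2
after ADD R0, 3: R0=11+3=14
CMP R0, 17  (cmp 14,17)
JNZ top: taken
after XOR R7, R0: R7=2^14=12
after ADD R0, 3: R0=14+3=17
CMP R0, 17  (cmp 17,17)
JNZ top: not taken
halt.
Total executed instructions: 24.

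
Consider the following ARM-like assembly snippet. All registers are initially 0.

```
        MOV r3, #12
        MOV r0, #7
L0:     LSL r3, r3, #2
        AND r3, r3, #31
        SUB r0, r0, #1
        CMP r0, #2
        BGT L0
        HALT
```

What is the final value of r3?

r3=12
r0=7
r3=12<<2=48
r3=48&31=16
r0=7-1=6
CMP r0, #2  (cmp 6,2)
BGT L0: taken
r3=16<<2=64
r3=64&31=0
r0=6-1=5
CMP r0, #2  (cmp 5,2)
BGT L0: taken
r3=0<<2=0
r3=0&31=0
r0=5-1=4
CMP r0, #2  (cmp 4,2)
BGT L0: taken
r3=0<<2=0
r3=0&31=0
r0=4-1=3
CMP r0, #2  (cmp 3,2)
BGT L0: taken
r3=0<<2=0
r3=0&31=0
r0=3-1=2
CMP r0, #2  (cmp 2,2)
BGT L0: not taken
halt.

0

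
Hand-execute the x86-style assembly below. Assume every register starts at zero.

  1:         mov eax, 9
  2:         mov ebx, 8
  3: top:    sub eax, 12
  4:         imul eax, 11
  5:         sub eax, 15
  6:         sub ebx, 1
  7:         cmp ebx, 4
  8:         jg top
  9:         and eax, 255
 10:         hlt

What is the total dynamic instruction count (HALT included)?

after mov eax, 9: eax=9
after mov ebx, 8: ebx=8
after sub eax, 12: eax=9-12=-3
after imul eax, 11: eax=(-3)*11=-33
after sub eax, 15: eax=(-33)-15=-48
after sub ebx, 1: ebx=8-1=7
cmp ebx, 4  (cmp 7,4)
jg top: taken
after sub eax, 12: eax=(-48)-12=-60
after imul eax, 11: eax=(-60)*11=-660
after sub eax, 15: eax=(-660)-15=-675
after sub ebx, 1: ebx=7-1=6
cmp ebx, 4  (cmp 6,4)
jg top: taken
after sub eax, 12: eax=(-675)-12=-687
after imul eax, 11: eax=(-687)*11=-7557
after sub eax, 15: eax=(-7557)-15=-7572
after sub ebx, 1: ebx=6-1=5
cmp ebx, 4  (cmp 5,4)
jg top: taken
after sub eax, 12: eax=(-7572)-12=-7584
after imul eax, 11: eax=(-7584)*11=-83424
after sub eax, 15: eax=(-83424)-15=-83439
after sub ebx, 1: ebx=5-1=4
cmp ebx, 4  (cmp 4,4)
jg top: not taken
after and eax, 255: eax=(-83439)&255=17
halt.
Total executed instructions: 28.

28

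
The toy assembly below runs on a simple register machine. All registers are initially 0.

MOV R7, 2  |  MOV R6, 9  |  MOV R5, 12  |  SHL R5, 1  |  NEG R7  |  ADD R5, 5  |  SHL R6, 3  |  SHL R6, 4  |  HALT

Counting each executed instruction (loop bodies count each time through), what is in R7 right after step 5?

-2

R7=2
R6=9
R5=12
R5=12<<1=24
R7=-(2)=-2
After step 5: R7 = -2.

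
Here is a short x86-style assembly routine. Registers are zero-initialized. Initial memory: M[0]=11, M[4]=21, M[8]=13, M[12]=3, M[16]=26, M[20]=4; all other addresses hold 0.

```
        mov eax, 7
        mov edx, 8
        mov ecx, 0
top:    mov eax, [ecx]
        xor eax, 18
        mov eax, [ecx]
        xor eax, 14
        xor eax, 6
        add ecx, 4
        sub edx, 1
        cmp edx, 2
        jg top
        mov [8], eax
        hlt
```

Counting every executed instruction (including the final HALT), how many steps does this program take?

59

mov eax, 7 → eax=7
mov edx, 8 → edx=8
mov ecx, 0 → ecx=0
mov eax, [ecx] → eax=M[0]=11
xor eax, 18 → eax=11^18=25
mov eax, [ecx] → eax=M[0]=11
xor eax, 14 → eax=11^14=5
xor eax, 6 → eax=5^6=3
add ecx, 4 → ecx=0+4=4
sub edx, 1 → edx=8-1=7
cmp edx, 2  (cmp 7,2)
jg top: taken
mov eax, [ecx] → eax=M[4]=21
xor eax, 18 → eax=21^18=7
mov eax, [ecx] → eax=M[4]=21
xor eax, 14 → eax=21^14=27
xor eax, 6 → eax=27^6=29
add ecx, 4 → ecx=4+4=8
sub edx, 1 → edx=7-1=6
cmp edx, 2  (cmp 6,2)
jg top: taken
mov eax, [ecx] → eax=M[8]=13
xor eax, 18 → eax=13^18=31
mov eax, [ecx] → eax=M[8]=13
xor eax, 14 → eax=13^14=3
xor eax, 6 → eax=3^6=5
add ecx, 4 → ecx=8+4=12
sub edx, 1 → edx=6-1=5
cmp edx, 2  (cmp 5,2)
jg top: taken
mov eax, [ecx] → eax=M[12]=3
xor eax, 18 → eax=3^18=17
mov eax, [ecx] → eax=M[12]=3
xor eax, 14 → eax=3^14=13
xor eax, 6 → eax=13^6=11
add ecx, 4 → ecx=12+4=16
sub edx, 1 → edx=5-1=4
cmp edx, 2  (cmp 4,2)
jg top: taken
mov eax, [ecx] → eax=M[16]=26
xor eax, 18 → eax=26^18=8
mov eax, [ecx] → eax=M[16]=26
xor eax, 14 → eax=26^14=20
xor eax, 6 → eax=20^6=18
add ecx, 4 → ecx=16+4=20
sub edx, 1 → edx=4-1=3
cmp edx, 2  (cmp 3,2)
jg top: taken
mov eax, [ecx] → eax=M[20]=4
xor eax, 18 → eax=4^18=22
mov eax, [ecx] → eax=M[20]=4
xor eax, 14 → eax=4^14=10
xor eax, 6 → eax=10^6=12
add ecx, 4 → ecx=20+4=24
sub edx, 1 → edx=3-1=2
cmp edx, 2  (cmp 2,2)
jg top: not taken
mov [8], eax → M[8]=12
halt.
Total executed instructions: 59.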